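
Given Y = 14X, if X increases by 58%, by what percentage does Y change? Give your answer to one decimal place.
58.0%

For Y = 14X:
If X → X(1 + 0.58)
Then Y → Y · (1 + 0.58)^1
     = Y · 1.5800

Percentage change = ((1 + 0.58)^1 − 1) × 100% = 58.0%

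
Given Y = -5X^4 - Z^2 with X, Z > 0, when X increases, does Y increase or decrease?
Y decreases

Taking the partial derivative:
∂Y/∂X = -20X^3

∂Y/∂X = -20X^3 < 0 (assuming positive values)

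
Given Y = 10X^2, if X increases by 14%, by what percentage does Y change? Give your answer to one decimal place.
30.0%

For Y = 10X^2:
If X → X(1 + 0.14)
Then Y → Y · (1 + 0.14)^2
     = Y · 1.2996

Percentage change = ((1 + 0.14)^2 − 1) × 100% ≈ 30.0%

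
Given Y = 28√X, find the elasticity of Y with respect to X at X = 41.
Elasticity = 1/2

Elasticity = (dY/dX) · (X/Y)

dY/dX = 14/√X
At X = 41: dY/dX = 14·√41/41, Y = 28·√41

Elasticity = (14·√41/41) · (41 / (28·√41)) = 1/2

Interpretation: for a small percentage change in X, the percentage change in Y is approximately 0.50 times as large.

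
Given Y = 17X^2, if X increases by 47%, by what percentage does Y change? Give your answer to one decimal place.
116.1%

For Y = 17X^2:
If X → X(1 + 0.47)
Then Y → Y · (1 + 0.47)^2
     = Y · 2.1609

Percentage change = ((1 + 0.47)^2 − 1) × 100% ≈ 116.1%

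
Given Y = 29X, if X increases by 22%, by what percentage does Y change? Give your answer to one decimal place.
22.0%

For Y = 29X:
If X → X(1 + 0.22)
Then Y → Y · (1 + 0.22)^1
     = Y · 1.2200

Percentage change = ((1 + 0.22)^1 − 1) × 100% = 22.0%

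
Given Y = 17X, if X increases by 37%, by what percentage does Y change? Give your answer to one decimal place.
37.0%

For Y = 17X:
If X → X(1 + 0.37)
Then Y → Y · (1 + 0.37)^1
     = Y · 1.3700

Percentage change = ((1 + 0.37)^1 − 1) × 100% = 37.0%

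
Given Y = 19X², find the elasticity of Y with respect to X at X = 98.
Elasticity = 2

Elasticity = (dY/dX) · (X/Y)

dY/dX = 38·X
At X = 98: dY/dX = 3724, Y = 182476

Elasticity = 3724 · (98 / 182476) = 2

Interpretation: for a small percentage change in X, the percentage change in Y is approximately 2.00 times as large.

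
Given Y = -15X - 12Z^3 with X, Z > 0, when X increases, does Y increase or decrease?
Y decreases

Taking the partial derivative:
∂Y/∂X = -15

∂Y/∂X = -15 < 0 (assuming positive values)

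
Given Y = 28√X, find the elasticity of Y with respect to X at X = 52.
Elasticity = 1/2

Elasticity = (dY/dX) · (X/Y)

dY/dX = 14/√X
At X = 52: dY/dX = 7·√13/13, Y = 56·√13

Elasticity = (7·√13/13) · (52 / (56·√13)) = 1/2

Interpretation: for a small percentage change in X, the percentage change in Y is approximately 0.50 times as large.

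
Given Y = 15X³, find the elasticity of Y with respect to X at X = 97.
Elasticity = 3

Elasticity = (dY/dX) · (X/Y)

dY/dX = 45·X²
At X = 97: dY/dX = 423405, Y = 13690095

Elasticity = 423405 · (97 / 13690095) = 3

Interpretation: for a small percentage change in X, the percentage change in Y is approximately 3.00 times as large.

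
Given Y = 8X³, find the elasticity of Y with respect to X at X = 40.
Elasticity = 3

Elasticity = (dY/dX) · (X/Y)

dY/dX = 24·X²
At X = 40: dY/dX = 38400, Y = 512000

Elasticity = 38400 · (40 / 512000) = 3

Interpretation: for a small percentage change in X, the percentage change in Y is approximately 3.00 times as large.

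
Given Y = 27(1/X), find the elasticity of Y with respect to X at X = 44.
Elasticity = -1

Elasticity = (dY/dX) · (X/Y)

dY/dX = -27/X²
At X = 44: dY/dX = -27/1936, Y = 27/44

Elasticity = (-27/1936) · (44 / (27/44)) = -1

Interpretation: for a small percentage change in X, the percentage change in Y is approximately -1.00 times as large.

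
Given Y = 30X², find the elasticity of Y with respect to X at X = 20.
Elasticity = 2

Elasticity = (dY/dX) · (X/Y)

dY/dX = 60·X
At X = 20: dY/dX = 1200, Y = 12000

Elasticity = 1200 · (20 / 12000) = 2

Interpretation: for a small percentage change in X, the percentage change in Y is approximately 2.00 times as large.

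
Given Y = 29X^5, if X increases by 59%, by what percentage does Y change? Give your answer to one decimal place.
916.2%

For Y = 29X^5:
If X → X(1 + 0.59)
Then Y → Y · (1 + 0.59)^5
     ≈ Y · 10.1622

Percentage change = ((1 + 0.59)^5 − 1) × 100% ≈ 916.2%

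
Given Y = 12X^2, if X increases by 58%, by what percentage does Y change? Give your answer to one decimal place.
149.6%

For Y = 12X^2:
If X → X(1 + 0.58)
Then Y → Y · (1 + 0.58)^2
     = Y · 2.4964

Percentage change = ((1 + 0.58)^2 − 1) × 100% ≈ 149.6%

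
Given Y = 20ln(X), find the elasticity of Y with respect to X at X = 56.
Elasticity = 1/ln(56) ≈ 0.2484

Elasticity = (dY/dX) · (X/Y)

dY/dX = 20/X
At X = 56: dY/dX = 5/14, Y = 20·ln(56)

Elasticity = (5/14) · (56 / (20·ln(56))) = 1/ln(56) ≈ 0.2484

Interpretation: for a small percentage change in X, the percentage change in Y is approximately 0.25 times as large.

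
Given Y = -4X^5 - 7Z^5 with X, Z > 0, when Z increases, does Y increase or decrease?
Y decreases

Taking the partial derivative:
∂Y/∂Z = -35Z^4

∂Y/∂Z = -35Z^4 < 0 (assuming positive values)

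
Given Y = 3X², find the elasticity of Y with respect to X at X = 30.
Elasticity = 2

Elasticity = (dY/dX) · (X/Y)

dY/dX = 6·X
At X = 30: dY/dX = 180, Y = 2700

Elasticity = 180 · (30 / 2700) = 2

Interpretation: for a small percentage change in X, the percentage change in Y is approximately 2.00 times as large.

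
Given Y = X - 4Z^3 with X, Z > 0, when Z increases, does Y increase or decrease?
Y decreases

Taking the partial derivative:
∂Y/∂Z = -12Z^2

∂Y/∂Z = -12Z^2 < 0 (assuming positive values)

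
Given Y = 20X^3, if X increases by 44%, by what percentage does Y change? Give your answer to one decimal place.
198.6%

For Y = 20X^3:
If X → X(1 + 0.44)
Then Y → Y · (1 + 0.44)^3
     ≈ Y · 2.9860

Percentage change = ((1 + 0.44)^3 − 1) × 100% ≈ 198.6%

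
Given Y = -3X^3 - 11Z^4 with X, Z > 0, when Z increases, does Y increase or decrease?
Y decreases

Taking the partial derivative:
∂Y/∂Z = -44Z^3

∂Y/∂Z = -44Z^3 < 0 (assuming positive values)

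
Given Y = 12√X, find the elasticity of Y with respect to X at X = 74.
Elasticity = 1/2

Elasticity = (dY/dX) · (X/Y)

dY/dX = 6/√X
At X = 74: dY/dX = 3·√74/37, Y = 12·√74

Elasticity = (3·√74/37) · (74 / (12·√74)) = 1/2

Interpretation: for a small percentage change in X, the percentage change in Y is approximately 0.50 times as large.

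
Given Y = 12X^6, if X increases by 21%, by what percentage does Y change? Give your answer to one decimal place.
213.8%

For Y = 12X^6:
If X → X(1 + 0.21)
Then Y → Y · (1 + 0.21)^6
     ≈ Y · 3.1384

Percentage change = ((1 + 0.21)^6 − 1) × 100% ≈ 213.8%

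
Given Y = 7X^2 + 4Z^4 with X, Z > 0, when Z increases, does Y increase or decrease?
Y increases

Taking the partial derivative:
∂Y/∂Z = 16Z^3

∂Y/∂Z = 16Z^3 > 0 (assuming positive values)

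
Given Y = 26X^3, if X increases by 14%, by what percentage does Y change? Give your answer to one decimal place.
48.2%

For Y = 26X^3:
If X → X(1 + 0.14)
Then Y → Y · (1 + 0.14)^3
     ≈ Y · 1.4815

Percentage change = ((1 + 0.14)^3 − 1) × 100% ≈ 48.2%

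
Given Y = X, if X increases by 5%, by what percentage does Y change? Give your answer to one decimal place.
5.0%

For Y = X:
If X → X(1 + 0.05)
Then Y → Y · (1 + 0.05)^1
     = Y · 1.0500

Percentage change = ((1 + 0.05)^1 − 1) × 100% = 5.0%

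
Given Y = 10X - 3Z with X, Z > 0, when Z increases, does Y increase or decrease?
Y decreases

Taking the partial derivative:
∂Y/∂Z = -3

∂Y/∂Z = -3 < 0 (assuming positive values)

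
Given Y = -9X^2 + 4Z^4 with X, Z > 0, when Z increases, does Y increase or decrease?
Y increases

Taking the partial derivative:
∂Y/∂Z = 16Z^3

∂Y/∂Z = 16Z^3 > 0 (assuming positive values)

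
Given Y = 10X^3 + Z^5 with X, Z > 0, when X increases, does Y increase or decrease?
Y increases

Taking the partial derivative:
∂Y/∂X = 30X^2

∂Y/∂X = 30X^2 > 0 (assuming positive values)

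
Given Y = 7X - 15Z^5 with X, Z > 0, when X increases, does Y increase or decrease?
Y increases

Taking the partial derivative:
∂Y/∂X = 7

∂Y/∂X = 7 > 0 (assuming positive values)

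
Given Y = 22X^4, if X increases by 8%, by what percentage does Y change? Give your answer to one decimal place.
36.0%

For Y = 22X^4:
If X → X(1 + 0.08)
Then Y → Y · (1 + 0.08)^4
     ≈ Y · 1.3605

Percentage change = ((1 + 0.08)^4 − 1) × 100% ≈ 36.0%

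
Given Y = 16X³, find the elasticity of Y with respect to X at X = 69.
Elasticity = 3

Elasticity = (dY/dX) · (X/Y)

dY/dX = 48·X²
At X = 69: dY/dX = 228528, Y = 5256144

Elasticity = 228528 · (69 / 5256144) = 3

Interpretation: for a small percentage change in X, the percentage change in Y is approximately 3.00 times as large.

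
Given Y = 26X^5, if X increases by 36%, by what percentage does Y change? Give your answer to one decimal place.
365.3%

For Y = 26X^5:
If X → X(1 + 0.36)
Then Y → Y · (1 + 0.36)^5
     ≈ Y · 4.6526

Percentage change = ((1 + 0.36)^5 − 1) × 100% ≈ 365.3%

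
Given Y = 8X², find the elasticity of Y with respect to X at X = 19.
Elasticity = 2

Elasticity = (dY/dX) · (X/Y)

dY/dX = 16·X
At X = 19: dY/dX = 304, Y = 2888

Elasticity = 304 · (19 / 2888) = 2

Interpretation: for a small percentage change in X, the percentage change in Y is approximately 2.00 times as large.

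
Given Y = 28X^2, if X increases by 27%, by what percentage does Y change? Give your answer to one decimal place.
61.3%

For Y = 28X^2:
If X → X(1 + 0.27)
Then Y → Y · (1 + 0.27)^2
     = Y · 1.6129

Percentage change = ((1 + 0.27)^2 − 1) × 100% ≈ 61.3%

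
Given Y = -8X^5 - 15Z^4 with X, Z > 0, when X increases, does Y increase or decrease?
Y decreases

Taking the partial derivative:
∂Y/∂X = -40X^4

∂Y/∂X = -40X^4 < 0 (assuming positive values)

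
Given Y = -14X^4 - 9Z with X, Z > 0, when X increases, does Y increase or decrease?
Y decreases

Taking the partial derivative:
∂Y/∂X = -56X^3

∂Y/∂X = -56X^3 < 0 (assuming positive values)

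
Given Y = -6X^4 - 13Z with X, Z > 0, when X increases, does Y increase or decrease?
Y decreases

Taking the partial derivative:
∂Y/∂X = -24X^3

∂Y/∂X = -24X^3 < 0 (assuming positive values)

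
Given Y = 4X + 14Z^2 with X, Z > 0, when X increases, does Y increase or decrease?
Y increases

Taking the partial derivative:
∂Y/∂X = 4

∂Y/∂X = 4 > 0 (assuming positive values)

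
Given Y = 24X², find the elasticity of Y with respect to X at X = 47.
Elasticity = 2

Elasticity = (dY/dX) · (X/Y)

dY/dX = 48·X
At X = 47: dY/dX = 2256, Y = 53016

Elasticity = 2256 · (47 / 53016) = 2

Interpretation: for a small percentage change in X, the percentage change in Y is approximately 2.00 times as large.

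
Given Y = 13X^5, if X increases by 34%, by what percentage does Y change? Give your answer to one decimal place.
332.0%

For Y = 13X^5:
If X → X(1 + 0.34)
Then Y → Y · (1 + 0.34)^5
     ≈ Y · 4.3204

Percentage change = ((1 + 0.34)^5 − 1) × 100% ≈ 332.0%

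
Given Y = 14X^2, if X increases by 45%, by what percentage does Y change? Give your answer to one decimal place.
110.3%

For Y = 14X^2:
If X → X(1 + 0.45)
Then Y → Y · (1 + 0.45)^2
     = Y · 2.1025

Percentage change = ((1 + 0.45)^2 − 1) × 100% ≈ 110.3%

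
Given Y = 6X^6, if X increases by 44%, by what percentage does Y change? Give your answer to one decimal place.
791.6%

For Y = 6X^6:
If X → X(1 + 0.44)
Then Y → Y · (1 + 0.44)^6
     ≈ Y · 8.9161

Percentage change = ((1 + 0.44)^6 − 1) × 100% ≈ 791.6%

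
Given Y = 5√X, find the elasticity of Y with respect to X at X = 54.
Elasticity = 1/2

Elasticity = (dY/dX) · (X/Y)

dY/dX = 5/(2·√X)
At X = 54: dY/dX = 5·√6/36, Y = 15·√6

Elasticity = (5·√6/36) · (54 / (15·√6)) = 1/2

Interpretation: for a small percentage change in X, the percentage change in Y is approximately 0.50 times as large.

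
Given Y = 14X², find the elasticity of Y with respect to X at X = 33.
Elasticity = 2

Elasticity = (dY/dX) · (X/Y)

dY/dX = 28·X
At X = 33: dY/dX = 924, Y = 15246

Elasticity = 924 · (33 / 15246) = 2

Interpretation: for a small percentage change in X, the percentage change in Y is approximately 2.00 times as large.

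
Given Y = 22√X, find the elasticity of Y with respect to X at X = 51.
Elasticity = 1/2

Elasticity = (dY/dX) · (X/Y)

dY/dX = 11/√X
At X = 51: dY/dX = 11·√51/51, Y = 22·√51

Elasticity = (11·√51/51) · (51 / (22·√51)) = 1/2

Interpretation: for a small percentage change in X, the percentage change in Y is approximately 0.50 times as large.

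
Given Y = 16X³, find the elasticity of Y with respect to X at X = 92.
Elasticity = 3

Elasticity = (dY/dX) · (X/Y)

dY/dX = 48·X²
At X = 92: dY/dX = 406272, Y = 12459008

Elasticity = 406272 · (92 / 12459008) = 3

Interpretation: for a small percentage change in X, the percentage change in Y is approximately 3.00 times as large.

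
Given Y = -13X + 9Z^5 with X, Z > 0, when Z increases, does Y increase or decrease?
Y increases

Taking the partial derivative:
∂Y/∂Z = 45Z^4

∂Y/∂Z = 45Z^4 > 0 (assuming positive values)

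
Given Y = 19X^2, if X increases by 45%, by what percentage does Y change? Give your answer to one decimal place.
110.3%

For Y = 19X^2:
If X → X(1 + 0.45)
Then Y → Y · (1 + 0.45)^2
     = Y · 2.1025

Percentage change = ((1 + 0.45)^2 − 1) × 100% ≈ 110.3%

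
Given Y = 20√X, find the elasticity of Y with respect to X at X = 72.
Elasticity = 1/2

Elasticity = (dY/dX) · (X/Y)

dY/dX = 10/√X
At X = 72: dY/dX = 5·√2/6, Y = 120·√2

Elasticity = (5·√2/6) · (72 / (120·√2)) = 1/2

Interpretation: for a small percentage change in X, the percentage change in Y is approximately 0.50 times as large.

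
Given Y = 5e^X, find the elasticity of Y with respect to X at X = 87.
Elasticity = 87

Elasticity = (dY/dX) · (X/Y)

dY/dX = 5·e^X
At X = 87: dY/dX = 5·e^87, Y = 5·e^87

Elasticity = (5·e^87) · (87 / (5·e^87)) = 87

Interpretation: for a small percentage change in X, the percentage change in Y is approximately 87.00 times as large.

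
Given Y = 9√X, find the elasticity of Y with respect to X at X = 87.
Elasticity = 1/2

Elasticity = (dY/dX) · (X/Y)

dY/dX = 9/(2·√X)
At X = 87: dY/dX = 3·√87/58, Y = 9·√87

Elasticity = (3·√87/58) · (87 / (9·√87)) = 1/2

Interpretation: for a small percentage change in X, the percentage change in Y is approximately 0.50 times as large.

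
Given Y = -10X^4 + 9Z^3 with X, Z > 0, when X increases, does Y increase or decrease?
Y decreases

Taking the partial derivative:
∂Y/∂X = -40X^3

∂Y/∂X = -40X^3 < 0 (assuming positive values)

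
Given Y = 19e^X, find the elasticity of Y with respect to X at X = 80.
Elasticity = 80

Elasticity = (dY/dX) · (X/Y)

dY/dX = 19·e^X
At X = 80: dY/dX = 19·e^80, Y = 19·e^80

Elasticity = (19·e^80) · (80 / (19·e^80)) = 80

Interpretation: for a small percentage change in X, the percentage change in Y is approximately 80.00 times as large.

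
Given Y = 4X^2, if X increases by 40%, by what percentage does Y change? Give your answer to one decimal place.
96.0%

For Y = 4X^2:
If X → X(1 + 0.4)
Then Y → Y · (1 + 0.4)^2
     = Y · 1.9600

Percentage change = ((1 + 0.4)^2 − 1) × 100% = 96.0%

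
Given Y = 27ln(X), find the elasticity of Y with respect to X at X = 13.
Elasticity = 1/ln(13) ≈ 0.3899

Elasticity = (dY/dX) · (X/Y)

dY/dX = 27/X
At X = 13: dY/dX = 27/13, Y = 27·ln(13)

Elasticity = (27/13) · (13 / (27·ln(13))) = 1/ln(13) ≈ 0.3899

Interpretation: for a small percentage change in X, the percentage change in Y is approximately 0.39 times as large.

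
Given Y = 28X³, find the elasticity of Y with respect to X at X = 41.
Elasticity = 3

Elasticity = (dY/dX) · (X/Y)

dY/dX = 84·X²
At X = 41: dY/dX = 141204, Y = 1929788

Elasticity = 141204 · (41 / 1929788) = 3

Interpretation: for a small percentage change in X, the percentage change in Y is approximately 3.00 times as large.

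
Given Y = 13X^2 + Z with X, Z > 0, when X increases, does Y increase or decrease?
Y increases

Taking the partial derivative:
∂Y/∂X = 26X

∂Y/∂X = 26X > 0 (assuming positive values)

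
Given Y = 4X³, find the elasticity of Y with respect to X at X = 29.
Elasticity = 3

Elasticity = (dY/dX) · (X/Y)

dY/dX = 12·X²
At X = 29: dY/dX = 10092, Y = 97556

Elasticity = 10092 · (29 / 97556) = 3

Interpretation: for a small percentage change in X, the percentage change in Y is approximately 3.00 times as large.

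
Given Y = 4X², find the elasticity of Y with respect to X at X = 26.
Elasticity = 2

Elasticity = (dY/dX) · (X/Y)

dY/dX = 8·X
At X = 26: dY/dX = 208, Y = 2704

Elasticity = 208 · (26 / 2704) = 2

Interpretation: for a small percentage change in X, the percentage change in Y is approximately 2.00 times as large.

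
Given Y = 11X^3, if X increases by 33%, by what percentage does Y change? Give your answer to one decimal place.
135.3%

For Y = 11X^3:
If X → X(1 + 0.33)
Then Y → Y · (1 + 0.33)^3
     ≈ Y · 2.3526

Percentage change = ((1 + 0.33)^3 − 1) × 100% ≈ 135.3%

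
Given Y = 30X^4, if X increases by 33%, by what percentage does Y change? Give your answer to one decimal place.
212.9%

For Y = 30X^4:
If X → X(1 + 0.33)
Then Y → Y · (1 + 0.33)^4
     ≈ Y · 3.1290

Percentage change = ((1 + 0.33)^4 − 1) × 100% ≈ 212.9%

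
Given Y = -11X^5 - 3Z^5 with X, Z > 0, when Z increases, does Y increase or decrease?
Y decreases

Taking the partial derivative:
∂Y/∂Z = -15Z^4

∂Y/∂Z = -15Z^4 < 0 (assuming positive values)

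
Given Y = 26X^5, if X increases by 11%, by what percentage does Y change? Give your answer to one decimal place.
68.5%

For Y = 26X^5:
If X → X(1 + 0.11)
Then Y → Y · (1 + 0.11)^5
     ≈ Y · 1.6851

Percentage change = ((1 + 0.11)^5 − 1) × 100% ≈ 68.5%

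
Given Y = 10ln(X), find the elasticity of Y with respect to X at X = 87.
Elasticity = 1/ln(87) ≈ 0.2239

Elasticity = (dY/dX) · (X/Y)

dY/dX = 10/X
At X = 87: dY/dX = 10/87, Y = 10·ln(87)

Elasticity = (10/87) · (87 / (10·ln(87))) = 1/ln(87) ≈ 0.2239

Interpretation: for a small percentage change in X, the percentage change in Y is approximately 0.22 times as large.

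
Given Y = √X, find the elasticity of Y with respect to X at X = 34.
Elasticity = 1/2

Elasticity = (dY/dX) · (X/Y)

dY/dX = 1/(2·√X)
At X = 34: dY/dX = √34/68, Y = √34

Elasticity = (√34/68) · (34 / (√34)) = 1/2

Interpretation: for a small percentage change in X, the percentage change in Y is approximately 0.50 times as large.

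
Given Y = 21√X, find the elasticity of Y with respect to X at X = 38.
Elasticity = 1/2

Elasticity = (dY/dX) · (X/Y)

dY/dX = 21/(2·√X)
At X = 38: dY/dX = 21·√38/76, Y = 21·√38

Elasticity = (21·√38/76) · (38 / (21·√38)) = 1/2

Interpretation: for a small percentage change in X, the percentage change in Y is approximately 0.50 times as large.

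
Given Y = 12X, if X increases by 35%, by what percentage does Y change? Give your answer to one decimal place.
35.0%

For Y = 12X:
If X → X(1 + 0.35)
Then Y → Y · (1 + 0.35)^1
     = Y · 1.3500

Percentage change = ((1 + 0.35)^1 − 1) × 100% = 35.0%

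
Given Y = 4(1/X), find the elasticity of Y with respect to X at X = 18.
Elasticity = -1

Elasticity = (dY/dX) · (X/Y)

dY/dX = -4/X²
At X = 18: dY/dX = -1/81, Y = 2/9

Elasticity = (-1/81) · (18 / (2/9)) = -1

Interpretation: for a small percentage change in X, the percentage change in Y is approximately -1.00 times as large.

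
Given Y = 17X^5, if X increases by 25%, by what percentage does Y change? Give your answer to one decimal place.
205.2%

For Y = 17X^5:
If X → X(1 + 0.25)
Then Y → Y · (1 + 0.25)^5
     ≈ Y · 3.0518

Percentage change = ((1 + 0.25)^5 − 1) × 100% ≈ 205.2%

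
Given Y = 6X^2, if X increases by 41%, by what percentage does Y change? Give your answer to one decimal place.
98.8%

For Y = 6X^2:
If X → X(1 + 0.41)
Then Y → Y · (1 + 0.41)^2
     = Y · 1.9881

Percentage change = ((1 + 0.41)^2 − 1) × 100% ≈ 98.8%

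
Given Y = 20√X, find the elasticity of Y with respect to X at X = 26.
Elasticity = 1/2

Elasticity = (dY/dX) · (X/Y)

dY/dX = 10/√X
At X = 26: dY/dX = 5·√26/13, Y = 20·√26

Elasticity = (5·√26/13) · (26 / (20·√26)) = 1/2

Interpretation: for a small percentage change in X, the percentage change in Y is approximately 0.50 times as large.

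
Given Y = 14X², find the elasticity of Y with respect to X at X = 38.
Elasticity = 2

Elasticity = (dY/dX) · (X/Y)

dY/dX = 28·X
At X = 38: dY/dX = 1064, Y = 20216

Elasticity = 1064 · (38 / 20216) = 2

Interpretation: for a small percentage change in X, the percentage change in Y is approximately 2.00 times as large.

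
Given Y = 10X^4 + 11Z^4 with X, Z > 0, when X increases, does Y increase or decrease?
Y increases

Taking the partial derivative:
∂Y/∂X = 40X^3

∂Y/∂X = 40X^3 > 0 (assuming positive values)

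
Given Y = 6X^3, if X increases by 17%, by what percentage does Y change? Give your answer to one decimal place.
60.2%

For Y = 6X^3:
If X → X(1 + 0.17)
Then Y → Y · (1 + 0.17)^3
     ≈ Y · 1.6016

Percentage change = ((1 + 0.17)^3 − 1) × 100% ≈ 60.2%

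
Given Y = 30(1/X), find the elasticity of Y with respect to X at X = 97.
Elasticity = -1

Elasticity = (dY/dX) · (X/Y)

dY/dX = -30/X²
At X = 97: dY/dX = -30/9409, Y = 30/97

Elasticity = (-30/9409) · (97 / (30/97)) = -1

Interpretation: for a small percentage change in X, the percentage change in Y is approximately -1.00 times as large.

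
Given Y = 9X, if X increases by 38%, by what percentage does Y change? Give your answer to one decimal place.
38.0%

For Y = 9X:
If X → X(1 + 0.38)
Then Y → Y · (1 + 0.38)^1
     = Y · 1.3800

Percentage change = ((1 + 0.38)^1 − 1) × 100% = 38.0%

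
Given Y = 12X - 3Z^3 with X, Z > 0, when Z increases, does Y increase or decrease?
Y decreases

Taking the partial derivative:
∂Y/∂Z = -9Z^2

∂Y/∂Z = -9Z^2 < 0 (assuming positive values)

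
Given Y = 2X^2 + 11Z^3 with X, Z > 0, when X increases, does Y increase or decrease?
Y increases

Taking the partial derivative:
∂Y/∂X = 4X

∂Y/∂X = 4X > 0 (assuming positive values)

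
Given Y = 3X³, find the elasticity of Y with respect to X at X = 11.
Elasticity = 3

Elasticity = (dY/dX) · (X/Y)

dY/dX = 9·X²
At X = 11: dY/dX = 1089, Y = 3993

Elasticity = 1089 · (11 / 3993) = 3

Interpretation: for a small percentage change in X, the percentage change in Y is approximately 3.00 times as large.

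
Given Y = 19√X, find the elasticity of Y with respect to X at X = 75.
Elasticity = 1/2

Elasticity = (dY/dX) · (X/Y)

dY/dX = 19/(2·√X)
At X = 75: dY/dX = 19·√3/30, Y = 95·√3

Elasticity = (19·√3/30) · (75 / (95·√3)) = 1/2

Interpretation: for a small percentage change in X, the percentage change in Y is approximately 0.50 times as large.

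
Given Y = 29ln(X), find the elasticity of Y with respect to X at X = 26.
Elasticity = 1/ln(26) ≈ 0.3069

Elasticity = (dY/dX) · (X/Y)

dY/dX = 29/X
At X = 26: dY/dX = 29/26, Y = 29·ln(26)

Elasticity = (29/26) · (26 / (29·ln(26))) = 1/ln(26) ≈ 0.3069

Interpretation: for a small percentage change in X, the percentage change in Y is approximately 0.31 times as large.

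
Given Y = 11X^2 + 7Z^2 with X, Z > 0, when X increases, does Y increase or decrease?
Y increases

Taking the partial derivative:
∂Y/∂X = 22X

∂Y/∂X = 22X > 0 (assuming positive values)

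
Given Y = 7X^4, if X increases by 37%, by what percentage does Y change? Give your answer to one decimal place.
252.3%

For Y = 7X^4:
If X → X(1 + 0.37)
Then Y → Y · (1 + 0.37)^4
     ≈ Y · 3.5228

Percentage change = ((1 + 0.37)^4 − 1) × 100% ≈ 252.3%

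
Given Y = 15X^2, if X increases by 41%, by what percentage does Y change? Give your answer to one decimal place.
98.8%

For Y = 15X^2:
If X → X(1 + 0.41)
Then Y → Y · (1 + 0.41)^2
     = Y · 1.9881

Percentage change = ((1 + 0.41)^2 − 1) × 100% ≈ 98.8%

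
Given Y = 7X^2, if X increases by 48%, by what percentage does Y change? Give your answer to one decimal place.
119.0%

For Y = 7X^2:
If X → X(1 + 0.48)
Then Y → Y · (1 + 0.48)^2
     = Y · 2.1904

Percentage change = ((1 + 0.48)^2 − 1) × 100% ≈ 119.0%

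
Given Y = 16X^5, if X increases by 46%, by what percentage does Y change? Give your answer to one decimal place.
563.4%

For Y = 16X^5:
If X → X(1 + 0.46)
Then Y → Y · (1 + 0.46)^5
     ≈ Y · 6.6338

Percentage change = ((1 + 0.46)^5 − 1) × 100% ≈ 563.4%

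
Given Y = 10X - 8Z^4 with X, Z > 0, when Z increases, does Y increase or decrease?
Y decreases

Taking the partial derivative:
∂Y/∂Z = -32Z^3

∂Y/∂Z = -32Z^3 < 0 (assuming positive values)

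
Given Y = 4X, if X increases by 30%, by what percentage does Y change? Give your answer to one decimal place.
30.0%

For Y = 4X:
If X → X(1 + 0.3)
Then Y → Y · (1 + 0.3)^1
     = Y · 1.3000

Percentage change = ((1 + 0.3)^1 − 1) × 100% = 30.0%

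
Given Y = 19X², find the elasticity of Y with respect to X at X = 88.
Elasticity = 2

Elasticity = (dY/dX) · (X/Y)

dY/dX = 38·X
At X = 88: dY/dX = 3344, Y = 147136

Elasticity = 3344 · (88 / 147136) = 2

Interpretation: for a small percentage change in X, the percentage change in Y is approximately 2.00 times as large.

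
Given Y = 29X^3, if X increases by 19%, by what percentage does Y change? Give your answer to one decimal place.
68.5%

For Y = 29X^3:
If X → X(1 + 0.19)
Then Y → Y · (1 + 0.19)^3
     ≈ Y · 1.6852

Percentage change = ((1 + 0.19)^3 − 1) × 100% ≈ 68.5%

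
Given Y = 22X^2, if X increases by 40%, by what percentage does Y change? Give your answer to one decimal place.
96.0%

For Y = 22X^2:
If X → X(1 + 0.4)
Then Y → Y · (1 + 0.4)^2
     = Y · 1.9600

Percentage change = ((1 + 0.4)^2 − 1) × 100% = 96.0%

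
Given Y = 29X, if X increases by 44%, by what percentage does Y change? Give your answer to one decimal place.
44.0%

For Y = 29X:
If X → X(1 + 0.44)
Then Y → Y · (1 + 0.44)^1
     = Y · 1.4400

Percentage change = ((1 + 0.44)^1 − 1) × 100% = 44.0%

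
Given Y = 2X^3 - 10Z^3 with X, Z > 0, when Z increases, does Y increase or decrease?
Y decreases

Taking the partial derivative:
∂Y/∂Z = -30Z^2

∂Y/∂Z = -30Z^2 < 0 (assuming positive values)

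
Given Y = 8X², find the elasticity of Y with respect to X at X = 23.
Elasticity = 2

Elasticity = (dY/dX) · (X/Y)

dY/dX = 16·X
At X = 23: dY/dX = 368, Y = 4232

Elasticity = 368 · (23 / 4232) = 2

Interpretation: for a small percentage change in X, the percentage change in Y is approximately 2.00 times as large.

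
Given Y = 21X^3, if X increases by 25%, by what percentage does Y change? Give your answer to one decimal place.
95.3%

For Y = 21X^3:
If X → X(1 + 0.25)
Then Y → Y · (1 + 0.25)^3
     ≈ Y · 1.9531

Percentage change = ((1 + 0.25)^3 − 1) × 100% ≈ 95.3%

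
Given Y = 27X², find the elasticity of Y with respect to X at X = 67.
Elasticity = 2

Elasticity = (dY/dX) · (X/Y)

dY/dX = 54·X
At X = 67: dY/dX = 3618, Y = 121203

Elasticity = 3618 · (67 / 121203) = 2

Interpretation: for a small percentage change in X, the percentage change in Y is approximately 2.00 times as large.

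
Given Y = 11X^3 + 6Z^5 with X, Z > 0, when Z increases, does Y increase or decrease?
Y increases

Taking the partial derivative:
∂Y/∂Z = 30Z^4

∂Y/∂Z = 30Z^4 > 0 (assuming positive values)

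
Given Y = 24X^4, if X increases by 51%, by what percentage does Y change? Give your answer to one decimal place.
419.9%

For Y = 24X^4:
If X → X(1 + 0.51)
Then Y → Y · (1 + 0.51)^4
     ≈ Y · 5.1989

Percentage change = ((1 + 0.51)^4 − 1) × 100% ≈ 419.9%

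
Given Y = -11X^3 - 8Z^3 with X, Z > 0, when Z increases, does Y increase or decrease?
Y decreases

Taking the partial derivative:
∂Y/∂Z = -24Z^2

∂Y/∂Z = -24Z^2 < 0 (assuming positive values)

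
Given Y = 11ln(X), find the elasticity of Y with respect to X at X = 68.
Elasticity = 1/ln(68) ≈ 0.2370

Elasticity = (dY/dX) · (X/Y)

dY/dX = 11/X
At X = 68: dY/dX = 11/68, Y = 11·ln(68)

Elasticity = (11/68) · (68 / (11·ln(68))) = 1/ln(68) ≈ 0.2370

Interpretation: for a small percentage change in X, the percentage change in Y is approximately 0.24 times as large.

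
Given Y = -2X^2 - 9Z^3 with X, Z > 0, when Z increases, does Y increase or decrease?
Y decreases

Taking the partial derivative:
∂Y/∂Z = -27Z^2

∂Y/∂Z = -27Z^2 < 0 (assuming positive values)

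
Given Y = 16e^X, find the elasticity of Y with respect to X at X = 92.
Elasticity = 92

Elasticity = (dY/dX) · (X/Y)

dY/dX = 16·e^X
At X = 92: dY/dX = 16·e^92, Y = 16·e^92

Elasticity = (16·e^92) · (92 / (16·e^92)) = 92

Interpretation: for a small percentage change in X, the percentage change in Y is approximately 92.00 times as large.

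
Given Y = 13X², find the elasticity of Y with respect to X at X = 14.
Elasticity = 2

Elasticity = (dY/dX) · (X/Y)

dY/dX = 26·X
At X = 14: dY/dX = 364, Y = 2548

Elasticity = 364 · (14 / 2548) = 2

Interpretation: for a small percentage change in X, the percentage change in Y is approximately 2.00 times as large.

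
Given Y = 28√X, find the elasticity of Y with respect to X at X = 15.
Elasticity = 1/2

Elasticity = (dY/dX) · (X/Y)

dY/dX = 14/√X
At X = 15: dY/dX = 14·√15/15, Y = 28·√15

Elasticity = (14·√15/15) · (15 / (28·√15)) = 1/2

Interpretation: for a small percentage change in X, the percentage change in Y is approximately 0.50 times as large.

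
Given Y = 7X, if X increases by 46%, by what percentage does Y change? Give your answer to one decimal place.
46.0%

For Y = 7X:
If X → X(1 + 0.46)
Then Y → Y · (1 + 0.46)^1
     = Y · 1.4600

Percentage change = ((1 + 0.46)^1 − 1) × 100% = 46.0%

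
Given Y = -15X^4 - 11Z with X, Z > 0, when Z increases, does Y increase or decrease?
Y decreases

Taking the partial derivative:
∂Y/∂Z = -11

∂Y/∂Z = -11 < 0 (assuming positive values)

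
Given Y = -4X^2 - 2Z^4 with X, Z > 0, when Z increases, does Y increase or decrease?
Y decreases

Taking the partial derivative:
∂Y/∂Z = -8Z^3

∂Y/∂Z = -8Z^3 < 0 (assuming positive values)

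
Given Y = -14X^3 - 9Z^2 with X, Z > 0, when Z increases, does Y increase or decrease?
Y decreases

Taking the partial derivative:
∂Y/∂Z = -18Z

∂Y/∂Z = -18Z < 0 (assuming positive values)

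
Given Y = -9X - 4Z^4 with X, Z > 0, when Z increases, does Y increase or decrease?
Y decreases

Taking the partial derivative:
∂Y/∂Z = -16Z^3

∂Y/∂Z = -16Z^3 < 0 (assuming positive values)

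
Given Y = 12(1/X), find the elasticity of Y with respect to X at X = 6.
Elasticity = -1

Elasticity = (dY/dX) · (X/Y)

dY/dX = -12/X²
At X = 6: dY/dX = -1/3, Y = 2

Elasticity = (-1/3) · (6 / 2) = -1

Interpretation: for a small percentage change in X, the percentage change in Y is approximately -1.00 times as large.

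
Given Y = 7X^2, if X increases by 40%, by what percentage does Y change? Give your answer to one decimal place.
96.0%

For Y = 7X^2:
If X → X(1 + 0.4)
Then Y → Y · (1 + 0.4)^2
     = Y · 1.9600

Percentage change = ((1 + 0.4)^2 − 1) × 100% = 96.0%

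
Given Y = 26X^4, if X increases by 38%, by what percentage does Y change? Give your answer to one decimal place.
262.7%

For Y = 26X^4:
If X → X(1 + 0.38)
Then Y → Y · (1 + 0.38)^4
     ≈ Y · 3.6267

Percentage change = ((1 + 0.38)^4 − 1) × 100% ≈ 262.7%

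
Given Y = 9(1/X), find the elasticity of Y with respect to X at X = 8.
Elasticity = -1

Elasticity = (dY/dX) · (X/Y)

dY/dX = -9/X²
At X = 8: dY/dX = -9/64, Y = 9/8

Elasticity = (-9/64) · (8 / (9/8)) = -1

Interpretation: for a small percentage change in X, the percentage change in Y is approximately -1.00 times as large.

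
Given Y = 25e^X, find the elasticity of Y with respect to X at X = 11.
Elasticity = 11

Elasticity = (dY/dX) · (X/Y)

dY/dX = 25·e^X
At X = 11: dY/dX = 25·e^11, Y = 25·e^11

Elasticity = (25·e^11) · (11 / (25·e^11)) = 11

Interpretation: for a small percentage change in X, the percentage change in Y is approximately 11.00 times as large.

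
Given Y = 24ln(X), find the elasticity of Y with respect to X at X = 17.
Elasticity = 1/ln(17) ≈ 0.3530

Elasticity = (dY/dX) · (X/Y)

dY/dX = 24/X
At X = 17: dY/dX = 24/17, Y = 24·ln(17)

Elasticity = (24/17) · (17 / (24·ln(17))) = 1/ln(17) ≈ 0.3530

Interpretation: for a small percentage change in X, the percentage change in Y is approximately 0.35 times as large.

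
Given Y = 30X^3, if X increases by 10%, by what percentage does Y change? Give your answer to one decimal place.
33.1%

For Y = 30X^3:
If X → X(1 + 0.1)
Then Y → Y · (1 + 0.1)^3
     = Y · 1.3310

Percentage change = ((1 + 0.1)^3 − 1) × 100% = 33.1%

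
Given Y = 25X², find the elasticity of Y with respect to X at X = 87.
Elasticity = 2

Elasticity = (dY/dX) · (X/Y)

dY/dX = 50·X
At X = 87: dY/dX = 4350, Y = 189225

Elasticity = 4350 · (87 / 189225) = 2

Interpretation: for a small percentage change in X, the percentage change in Y is approximately 2.00 times as large.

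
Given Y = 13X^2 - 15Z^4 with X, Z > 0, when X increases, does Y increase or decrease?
Y increases

Taking the partial derivative:
∂Y/∂X = 26X

∂Y/∂X = 26X > 0 (assuming positive values)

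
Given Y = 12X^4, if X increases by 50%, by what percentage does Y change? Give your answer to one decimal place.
406.3%

For Y = 12X^4:
If X → X(1 + 0.5)
Then Y → Y · (1 + 0.5)^4
     = Y · 5.0625

Percentage change = ((1 + 0.5)^4 − 1) × 100% ≈ 406.3%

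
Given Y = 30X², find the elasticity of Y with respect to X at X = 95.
Elasticity = 2

Elasticity = (dY/dX) · (X/Y)

dY/dX = 60·X
At X = 95: dY/dX = 5700, Y = 270750

Elasticity = 5700 · (95 / 270750) = 2

Interpretation: for a small percentage change in X, the percentage change in Y is approximately 2.00 times as large.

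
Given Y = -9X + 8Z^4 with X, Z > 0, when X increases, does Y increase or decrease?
Y decreases

Taking the partial derivative:
∂Y/∂X = -9

∂Y/∂X = -9 < 0 (assuming positive values)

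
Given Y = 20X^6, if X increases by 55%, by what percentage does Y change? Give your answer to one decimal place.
1286.7%

For Y = 20X^6:
If X → X(1 + 0.55)
Then Y → Y · (1 + 0.55)^6
     ≈ Y · 13.8672

Percentage change = ((1 + 0.55)^6 − 1) × 100% ≈ 1286.7%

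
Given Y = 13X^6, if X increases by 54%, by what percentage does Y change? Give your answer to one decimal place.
1233.9%

For Y = 13X^6:
If X → X(1 + 0.54)
Then Y → Y · (1 + 0.54)^6
     ≈ Y · 13.3390

Percentage change = ((1 + 0.54)^6 − 1) × 100% ≈ 1233.9%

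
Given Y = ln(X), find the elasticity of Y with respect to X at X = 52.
Elasticity = 1/ln(52) ≈ 0.2531

Elasticity = (dY/dX) · (X/Y)

dY/dX = 1/X
At X = 52: dY/dX = 1/52, Y = ln(52)

Elasticity = (1/52) · (52 / (ln(52))) = 1/ln(52) ≈ 0.2531

Interpretation: for a small percentage change in X, the percentage change in Y is approximately 0.25 times as large.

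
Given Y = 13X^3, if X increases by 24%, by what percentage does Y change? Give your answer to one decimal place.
90.7%

For Y = 13X^3:
If X → X(1 + 0.24)
Then Y → Y · (1 + 0.24)^3
     ≈ Y · 1.9066

Percentage change = ((1 + 0.24)^3 − 1) × 100% ≈ 90.7%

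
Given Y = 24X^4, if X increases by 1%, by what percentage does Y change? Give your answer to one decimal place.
4.1%

For Y = 24X^4:
If X → X(1 + 0.01)
Then Y → Y · (1 + 0.01)^4
     ≈ Y · 1.0406

Percentage change = ((1 + 0.01)^4 − 1) × 100% ≈ 4.1%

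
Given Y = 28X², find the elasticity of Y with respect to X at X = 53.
Elasticity = 2

Elasticity = (dY/dX) · (X/Y)

dY/dX = 56·X
At X = 53: dY/dX = 2968, Y = 78652

Elasticity = 2968 · (53 / 78652) = 2

Interpretation: for a small percentage change in X, the percentage change in Y is approximately 2.00 times as large.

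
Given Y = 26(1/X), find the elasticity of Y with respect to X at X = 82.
Elasticity = -1

Elasticity = (dY/dX) · (X/Y)

dY/dX = -26/X²
At X = 82: dY/dX = -13/3362, Y = 13/41

Elasticity = (-13/3362) · (82 / (13/41)) = -1

Interpretation: for a small percentage change in X, the percentage change in Y is approximately -1.00 times as large.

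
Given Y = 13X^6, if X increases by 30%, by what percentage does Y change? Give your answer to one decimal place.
382.7%

For Y = 13X^6:
If X → X(1 + 0.3)
Then Y → Y · (1 + 0.3)^6
     ≈ Y · 4.8268

Percentage change = ((1 + 0.3)^6 − 1) × 100% ≈ 382.7%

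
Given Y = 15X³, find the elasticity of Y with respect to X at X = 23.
Elasticity = 3

Elasticity = (dY/dX) · (X/Y)

dY/dX = 45·X²
At X = 23: dY/dX = 23805, Y = 182505

Elasticity = 23805 · (23 / 182505) = 3

Interpretation: for a small percentage change in X, the percentage change in Y is approximately 3.00 times as large.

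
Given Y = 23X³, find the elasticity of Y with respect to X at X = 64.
Elasticity = 3

Elasticity = (dY/dX) · (X/Y)

dY/dX = 69·X²
At X = 64: dY/dX = 282624, Y = 6029312

Elasticity = 282624 · (64 / 6029312) = 3

Interpretation: for a small percentage change in X, the percentage change in Y is approximately 3.00 times as large.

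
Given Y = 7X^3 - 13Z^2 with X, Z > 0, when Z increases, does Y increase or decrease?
Y decreases

Taking the partial derivative:
∂Y/∂Z = -26Z

∂Y/∂Z = -26Z < 0 (assuming positive values)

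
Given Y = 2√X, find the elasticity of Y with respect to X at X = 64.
Elasticity = 1/2

Elasticity = (dY/dX) · (X/Y)

dY/dX = 1/√X
At X = 64: dY/dX = 1/8, Y = 16

Elasticity = (1/8) · (64 / 16) = 1/2

Interpretation: for a small percentage change in X, the percentage change in Y is approximately 0.50 times as large.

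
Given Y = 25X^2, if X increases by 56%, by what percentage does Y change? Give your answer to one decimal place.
143.4%

For Y = 25X^2:
If X → X(1 + 0.56)
Then Y → Y · (1 + 0.56)^2
     = Y · 2.4336

Percentage change = ((1 + 0.56)^2 − 1) × 100% ≈ 143.4%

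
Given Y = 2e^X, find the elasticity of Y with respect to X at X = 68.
Elasticity = 68

Elasticity = (dY/dX) · (X/Y)

dY/dX = 2·e^X
At X = 68: dY/dX = 2·e^68, Y = 2·e^68

Elasticity = (2·e^68) · (68 / (2·e^68)) = 68

Interpretation: for a small percentage change in X, the percentage change in Y is approximately 68.00 times as large.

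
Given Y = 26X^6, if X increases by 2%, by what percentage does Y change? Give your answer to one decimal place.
12.6%

For Y = 26X^6:
If X → X(1 + 0.02)
Then Y → Y · (1 + 0.02)^6
     ≈ Y · 1.1262

Percentage change = ((1 + 0.02)^6 − 1) × 100% ≈ 12.6%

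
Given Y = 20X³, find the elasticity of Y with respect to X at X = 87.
Elasticity = 3

Elasticity = (dY/dX) · (X/Y)

dY/dX = 60·X²
At X = 87: dY/dX = 454140, Y = 13170060

Elasticity = 454140 · (87 / 13170060) = 3

Interpretation: for a small percentage change in X, the percentage change in Y is approximately 3.00 times as large.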